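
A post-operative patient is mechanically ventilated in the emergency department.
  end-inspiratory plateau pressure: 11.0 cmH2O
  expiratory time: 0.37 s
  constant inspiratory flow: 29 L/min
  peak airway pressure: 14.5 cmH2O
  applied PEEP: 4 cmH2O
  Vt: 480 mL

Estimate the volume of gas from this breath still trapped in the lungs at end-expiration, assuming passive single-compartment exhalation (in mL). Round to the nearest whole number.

Flow: 29 L/min ÷ 60 = 0.4833 L/s.
R = (PIP − Pplat)/V̇ = (14.5 − 11.0) / 0.4833 = 3.5/0.4833 = 7.242 cmH2O·s/L.
C = Vt/(Pplat − PEEP) = 480.0 / (11.0 − 4) = 480.0/7.0 = 68.571 mL/cmH2O.
τ = R × C = 7.242 × 0.06857 L/cmH2O = 0.4966 s.
Fraction remaining = e^(−Te/τ) = e^(−0.37/0.4966) = 0.4747.
Trapped volume = 480.0 × 0.4747 = 227.86 mL.

228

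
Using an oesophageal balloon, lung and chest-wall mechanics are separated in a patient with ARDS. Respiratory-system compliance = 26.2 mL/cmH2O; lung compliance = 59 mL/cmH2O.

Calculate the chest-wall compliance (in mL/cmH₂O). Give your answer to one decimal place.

47.1

1/Ccw = 1/Crs − 1/CL.
1/Ccw = 1/26.2 − 1/59 = 0.02122.
Ccw = 47.125 mL/cmH2O.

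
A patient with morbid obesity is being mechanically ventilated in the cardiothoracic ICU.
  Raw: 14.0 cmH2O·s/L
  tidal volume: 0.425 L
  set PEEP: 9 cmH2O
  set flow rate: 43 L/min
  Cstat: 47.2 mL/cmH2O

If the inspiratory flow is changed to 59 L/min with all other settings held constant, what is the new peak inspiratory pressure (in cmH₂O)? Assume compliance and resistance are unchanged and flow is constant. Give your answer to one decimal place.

Flow: 43 L/min ÷ 60 = 0.7167 L/s.
New flow: 59 L/min ÷ 60 = 0.9833 L/s.
PIP = Vt/C + R·V̇ + PEEP (constant-flow equation of motion).
Only the resistive term changes: ΔPIP = R × ΔV̇ = 14.0 × (0.9833 − 0.7167) = 14.0 × 0.2666 = 3.732 cmH2O.
Original PIP = 425/47.2 + 14.0×0.7167 + 9 = 28.038 cmH2O; new PIP = 28.038 + (3.732) = 31.77 cmH2O.

31.8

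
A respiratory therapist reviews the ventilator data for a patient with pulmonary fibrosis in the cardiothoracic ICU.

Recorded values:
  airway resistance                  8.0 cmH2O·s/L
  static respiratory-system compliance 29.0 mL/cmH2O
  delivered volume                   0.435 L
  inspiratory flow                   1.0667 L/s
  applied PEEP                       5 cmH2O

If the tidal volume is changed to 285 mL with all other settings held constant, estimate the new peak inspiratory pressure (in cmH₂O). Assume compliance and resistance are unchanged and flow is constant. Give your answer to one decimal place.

PIP = Vt/C + R·V̇ + PEEP (constant-flow equation of motion).
Only the elastic term changes: ΔPIP = ΔVt / C = (285 − 435) / 29.0 = -5.172 cmH2O.
Original PIP = 435/29.0 + 8.0×1.0667 + 5 = 28.534 cmH2O; new PIP = 28.534 + (-5.172) = 23.362 cmH2O.

23.4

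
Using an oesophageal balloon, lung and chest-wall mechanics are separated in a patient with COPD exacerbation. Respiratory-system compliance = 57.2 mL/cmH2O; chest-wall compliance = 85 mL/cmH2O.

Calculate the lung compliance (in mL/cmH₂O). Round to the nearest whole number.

1/CL = 1/Crs − 1/Ccw.
1/CL = 1/57.2 − 1/85 = 0.005718.
CL = 174.89 mL/cmH2O.

175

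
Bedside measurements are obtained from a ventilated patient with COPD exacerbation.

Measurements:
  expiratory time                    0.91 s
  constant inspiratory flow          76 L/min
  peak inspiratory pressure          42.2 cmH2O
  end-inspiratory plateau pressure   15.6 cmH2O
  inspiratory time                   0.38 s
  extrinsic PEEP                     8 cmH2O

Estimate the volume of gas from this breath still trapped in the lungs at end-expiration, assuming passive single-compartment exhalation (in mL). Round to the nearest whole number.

Flow: 76 L/min ÷ 60 = 1.2667 L/s.
Vt = flow × Ti = 1.2667 L/s × 0.38 s × 1000 mL/L = 481.35 mL.
R = (PIP − Pplat)/V̇ = (42.2 − 15.6) / 1.2667 = 26.6/1.2667 = 20.999 cmH2O·s/L.
C = Vt/(Pplat − PEEP) = 481.35 / (15.6 − 8) = 481.35/7.6 = 63.336 mL/cmH2O.
τ = R × C = 20.999 × 0.06334 L/cmH2O = 1.33 s.
Fraction remaining = e^(−Te/τ) = e^(−0.91/1.33) = 0.5045.
Trapped volume = 481.35 × 0.5045 = 242.84 mL.

243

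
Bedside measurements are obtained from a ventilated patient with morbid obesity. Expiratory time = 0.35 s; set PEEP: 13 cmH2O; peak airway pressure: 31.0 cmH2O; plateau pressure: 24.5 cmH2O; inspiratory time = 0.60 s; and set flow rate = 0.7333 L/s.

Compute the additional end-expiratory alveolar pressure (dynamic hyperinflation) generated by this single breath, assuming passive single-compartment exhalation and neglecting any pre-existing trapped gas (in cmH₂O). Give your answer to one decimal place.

4.1

Vt = flow × Ti = 0.7333 L/s × 0.60 s × 1000 mL/L = 439.98 mL.
R = (PIP − Pplat)/V̇ = (31.0 − 24.5) / 0.7333 = 6.5/0.7333 = 8.864 cmH2O·s/L.
C = Vt/(Pplat − PEEP) = 439.98 / (24.5 − 13) = 439.98/11.5 = 38.259 mL/cmH2O.
τ = R × C = 8.864 × 0.03826 L/cmH2O = 0.3391 s.
Fraction remaining = e^(−Te/τ) = e^(−0.35/0.3391) = 0.3562; trapped volume = 439.98 × 0.3562 = 156.72 mL.
Additional alveolar pressure from trapping ≈ V_trapped / C = 156.72 / 38.259 = 4.096 cmH2O.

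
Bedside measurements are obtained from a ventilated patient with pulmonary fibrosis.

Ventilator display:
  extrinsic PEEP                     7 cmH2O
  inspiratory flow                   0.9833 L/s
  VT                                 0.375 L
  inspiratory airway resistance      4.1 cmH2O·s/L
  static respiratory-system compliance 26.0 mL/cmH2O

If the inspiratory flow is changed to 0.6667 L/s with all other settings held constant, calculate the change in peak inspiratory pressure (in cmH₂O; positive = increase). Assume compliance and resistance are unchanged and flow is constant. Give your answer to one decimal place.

PIP = Vt/C + R·V̇ + PEEP (constant-flow equation of motion).
Only the resistive term changes: ΔPIP = R × ΔV̇ = 4.1 × (0.6667 − 0.9833) = 4.1 × -0.3166 = -1.298 cmH2O.

-1.3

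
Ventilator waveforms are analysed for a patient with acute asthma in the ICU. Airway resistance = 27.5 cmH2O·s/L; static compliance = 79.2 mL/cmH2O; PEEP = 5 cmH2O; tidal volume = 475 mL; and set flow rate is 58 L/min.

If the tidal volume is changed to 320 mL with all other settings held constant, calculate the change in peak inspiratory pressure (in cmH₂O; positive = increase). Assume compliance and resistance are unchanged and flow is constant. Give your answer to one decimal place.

PIP = Vt/C + R·V̇ + PEEP (constant-flow equation of motion).
Only the elastic term changes: ΔPIP = ΔVt / C = (320 − 475) / 79.2 = -1.957 cmH2O.

-2.0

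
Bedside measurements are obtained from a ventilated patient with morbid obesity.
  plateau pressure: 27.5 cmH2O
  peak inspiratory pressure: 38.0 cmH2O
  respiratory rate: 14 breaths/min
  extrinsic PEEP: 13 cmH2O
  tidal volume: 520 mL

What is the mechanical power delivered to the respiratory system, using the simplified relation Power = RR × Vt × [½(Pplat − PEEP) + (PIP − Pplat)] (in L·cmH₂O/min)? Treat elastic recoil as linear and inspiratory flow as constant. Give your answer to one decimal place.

129.2

Per-breath work = Vt × [½(Pplat−PEEP) + (PIP−Pplat)] = 0.520 × [0.5×14.5 + 10.5] = 0.520 × 17.75 = 9.23 L·cmH2O.
Power = 14 × 9.23 = 129.22 L·cmH2O/min.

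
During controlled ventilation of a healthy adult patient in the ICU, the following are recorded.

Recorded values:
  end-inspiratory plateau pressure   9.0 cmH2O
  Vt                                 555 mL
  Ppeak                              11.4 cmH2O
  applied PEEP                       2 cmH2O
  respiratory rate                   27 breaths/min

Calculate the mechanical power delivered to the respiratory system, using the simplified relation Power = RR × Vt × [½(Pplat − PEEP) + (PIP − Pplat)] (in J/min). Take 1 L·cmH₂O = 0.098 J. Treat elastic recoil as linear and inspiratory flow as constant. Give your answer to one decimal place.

Per-breath work = Vt × [½(Pplat−PEEP) + (PIP−Pplat)] = 0.555 × [0.5×7.0 + 2.4] = 0.555 × 5.9 = 3.275 L·cmH2O.
Power = 27 × 3.275 = 88.425 L·cmH2O/min.
× 0.098 J/(L·cmH2O) → 8.666 J/min.

8.7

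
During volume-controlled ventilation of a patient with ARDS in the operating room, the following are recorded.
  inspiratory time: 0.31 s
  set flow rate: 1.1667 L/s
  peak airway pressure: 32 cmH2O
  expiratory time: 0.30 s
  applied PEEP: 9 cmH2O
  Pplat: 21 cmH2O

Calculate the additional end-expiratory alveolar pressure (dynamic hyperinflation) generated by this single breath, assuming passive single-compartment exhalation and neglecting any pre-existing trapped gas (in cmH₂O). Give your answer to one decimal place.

Vt = flow × Ti = 1.1667 L/s × 0.31 s × 1000 mL/L = 361.68 mL.
R = (PIP − Pplat)/V̇ = (32 − 21) / 1.1667 = 11.0/1.1667 = 9.428 cmH2O·s/L.
C = Vt/(Pplat − PEEP) = 361.68 / (21 − 9) = 361.68/12.0 = 30.14 mL/cmH2O.
τ = R × C = 9.428 × 0.03014 L/cmH2O = 0.2842 s.
Fraction remaining = e^(−Te/τ) = e^(−0.30/0.2842) = 0.348; trapped volume = 361.68 × 0.348 = 125.86 mL.
Additional alveolar pressure from trapping ≈ V_trapped / C = 125.86 / 30.14 = 4.176 cmH2O.

4.2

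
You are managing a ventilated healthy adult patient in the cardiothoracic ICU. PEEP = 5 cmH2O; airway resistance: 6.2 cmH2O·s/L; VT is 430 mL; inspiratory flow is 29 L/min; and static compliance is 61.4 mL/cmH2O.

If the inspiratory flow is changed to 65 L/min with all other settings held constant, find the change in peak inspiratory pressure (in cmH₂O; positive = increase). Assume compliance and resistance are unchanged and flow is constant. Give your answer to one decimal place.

3.7

Flow: 29 L/min ÷ 60 = 0.4833 L/s.
New flow: 65 L/min ÷ 60 = 1.0833 L/s.
PIP = Vt/C + R·V̇ + PEEP (constant-flow equation of motion).
Only the resistive term changes: ΔPIP = R × ΔV̇ = 6.2 × (1.0833 − 0.4833) = 6.2 × 0.6 = 3.72 cmH2O.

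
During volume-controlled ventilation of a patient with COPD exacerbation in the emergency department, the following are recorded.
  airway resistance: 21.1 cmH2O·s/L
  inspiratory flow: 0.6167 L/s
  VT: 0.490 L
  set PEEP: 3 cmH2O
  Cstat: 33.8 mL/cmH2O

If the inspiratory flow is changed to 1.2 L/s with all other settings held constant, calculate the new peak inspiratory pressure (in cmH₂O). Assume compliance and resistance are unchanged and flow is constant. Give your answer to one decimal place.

42.8

PIP = Vt/C + R·V̇ + PEEP (constant-flow equation of motion).
Only the resistive term changes: ΔPIP = R × ΔV̇ = 21.1 × (1.2 − 0.6167) = 21.1 × 0.5833 = 12.308 cmH2O.
Original PIP = 490/33.8 + 21.1×0.6167 + 3 = 30.509 cmH2O; new PIP = 30.509 + (12.308) = 42.817 cmH2O.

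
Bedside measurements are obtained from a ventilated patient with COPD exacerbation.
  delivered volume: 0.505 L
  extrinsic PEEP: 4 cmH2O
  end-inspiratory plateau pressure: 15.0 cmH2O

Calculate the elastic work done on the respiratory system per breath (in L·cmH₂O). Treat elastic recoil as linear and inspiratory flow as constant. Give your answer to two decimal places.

Elastic work ≈ ½ × (Pplat − PEEP) × Vt = 0.5 × (15.0 − 4) × 0.505 L = 0.5 × 11.0 × 0.505 = 2.778 L·cmH2O.

2.78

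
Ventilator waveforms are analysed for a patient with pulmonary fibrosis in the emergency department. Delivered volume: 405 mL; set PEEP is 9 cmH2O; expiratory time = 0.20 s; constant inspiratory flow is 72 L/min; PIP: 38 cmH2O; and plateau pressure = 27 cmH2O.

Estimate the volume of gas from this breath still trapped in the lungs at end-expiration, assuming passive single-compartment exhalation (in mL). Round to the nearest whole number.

154

Flow: 72 L/min ÷ 60 = 1.2 L/s.
R = (PIP − Pplat)/V̇ = (38 − 27) / 1.2 = 11.0/1.2 = 9.167 cmH2O·s/L.
C = Vt/(Pplat − PEEP) = 405.0 / (27 − 9) = 405.0/18.0 = 22.5 mL/cmH2O.
τ = R × C = 9.167 × 0.0225 L/cmH2O = 0.2063 s.
Fraction remaining = e^(−Te/τ) = e^(−0.20/0.2063) = 0.3793.
Trapped volume = 405.0 × 0.3793 = 153.62 mL.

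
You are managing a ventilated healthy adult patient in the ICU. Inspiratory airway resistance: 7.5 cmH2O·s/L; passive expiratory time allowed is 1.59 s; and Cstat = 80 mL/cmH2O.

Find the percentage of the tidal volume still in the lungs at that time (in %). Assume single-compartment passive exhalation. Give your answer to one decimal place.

7.1

τ = R × C = 7.5 × 80 mL/cmH2O = 7.5 × 0.080 L/cmH2O = 0.6 s.
Passive exhalation: V(t)/V₀ = e^(−t/τ) = e^(−1.59/0.6) = 0.07065.
Fraction remaining = 0.07065 → 7.065%.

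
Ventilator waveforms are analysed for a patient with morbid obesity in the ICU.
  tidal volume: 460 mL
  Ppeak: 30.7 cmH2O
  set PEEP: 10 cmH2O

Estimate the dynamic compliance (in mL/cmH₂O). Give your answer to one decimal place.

Dynamic compliance = Vt / (PIP − PEEP) = 460 / (30.7 − 10) = 460 / 20.7 = 22.222 mL/cmH2O.

22.2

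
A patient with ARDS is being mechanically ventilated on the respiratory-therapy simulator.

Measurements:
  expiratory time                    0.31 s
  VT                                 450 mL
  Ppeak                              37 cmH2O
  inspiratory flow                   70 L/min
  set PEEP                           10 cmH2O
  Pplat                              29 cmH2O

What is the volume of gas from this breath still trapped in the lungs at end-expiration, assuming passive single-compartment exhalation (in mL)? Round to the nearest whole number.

67

Flow: 70 L/min ÷ 60 = 1.1667 L/s.
R = (PIP − Pplat)/V̇ = (37 − 29) / 1.1667 = 8.0/1.1667 = 6.857 cmH2O·s/L.
C = Vt/(Pplat − PEEP) = 450.0 / (29 − 10) = 450.0/19.0 = 23.684 mL/cmH2O.
τ = R × C = 6.857 × 0.02368 L/cmH2O = 0.1624 s.
Fraction remaining = e^(−Te/τ) = e^(−0.31/0.1624) = 0.1482.
Trapped volume = 450.0 × 0.1482 = 66.69 mL.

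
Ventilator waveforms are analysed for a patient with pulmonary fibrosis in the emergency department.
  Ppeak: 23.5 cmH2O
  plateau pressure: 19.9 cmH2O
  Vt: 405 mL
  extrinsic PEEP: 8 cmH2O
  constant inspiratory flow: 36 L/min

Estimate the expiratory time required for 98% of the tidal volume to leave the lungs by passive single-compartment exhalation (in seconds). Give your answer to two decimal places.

0.80

Flow: 36 L/min ÷ 60 = 0.6 L/s.
R = (PIP − Pplat)/V̇ = (23.5 − 19.9) / 0.6 = 3.6/0.6 = 6.0 cmH2O·s/L.
C = Vt/(Pplat − PEEP) = 405.0 / (19.9 − 8) = 405.0/11.9 = 34.034 mL/cmH2O.
τ = R × C = 6.0 × 0.03403 L/cmH2O = 0.2042 s.
t = −τ·ln(1 − 0.98) = −0.2042·ln(0.02) = 0.7988 s.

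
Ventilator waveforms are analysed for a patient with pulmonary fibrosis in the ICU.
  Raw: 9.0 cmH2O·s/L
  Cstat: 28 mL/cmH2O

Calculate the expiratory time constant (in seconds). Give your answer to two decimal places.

τ = R × C = 9.0 × 28 mL/cmH2O = 9.0 × 0.028 L/cmH2O = 0.252 s.

0.25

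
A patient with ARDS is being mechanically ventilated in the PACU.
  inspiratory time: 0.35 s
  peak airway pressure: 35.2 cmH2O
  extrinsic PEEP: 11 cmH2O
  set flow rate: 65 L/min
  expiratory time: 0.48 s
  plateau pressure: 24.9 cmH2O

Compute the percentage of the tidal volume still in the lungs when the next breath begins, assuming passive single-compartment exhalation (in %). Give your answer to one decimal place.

Flow: 65 L/min ÷ 60 = 1.0833 L/s.
Vt = flow × Ti = 1.0833 L/s × 0.35 s × 1000 mL/L = 379.16 mL.
R = (PIP − Pplat)/V̇ = (35.2 − 24.9) / 1.0833 = 10.3/1.0833 = 9.508 cmH2O·s/L.
C = Vt/(Pplat − PEEP) = 379.16 / (24.9 − 11) = 379.16/13.9 = 27.278 mL/cmH2O.
τ = R × C = 9.508 × 0.02728 L/cmH2O = 0.2594 s.
Fraction remaining at end-expiration = e^(−Te/τ) = e^(−0.48/0.2594) = 0.1572 → 15.72%.

15.7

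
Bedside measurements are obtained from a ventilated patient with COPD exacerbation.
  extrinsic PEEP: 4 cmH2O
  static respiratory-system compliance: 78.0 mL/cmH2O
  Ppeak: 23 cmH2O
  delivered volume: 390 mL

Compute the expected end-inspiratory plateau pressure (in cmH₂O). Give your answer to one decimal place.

Pplat = PEEP + Vt / Cstat = 4 + 390 / 78.0 = 4 + 5.0 = 9.0 cmH2O.

9.0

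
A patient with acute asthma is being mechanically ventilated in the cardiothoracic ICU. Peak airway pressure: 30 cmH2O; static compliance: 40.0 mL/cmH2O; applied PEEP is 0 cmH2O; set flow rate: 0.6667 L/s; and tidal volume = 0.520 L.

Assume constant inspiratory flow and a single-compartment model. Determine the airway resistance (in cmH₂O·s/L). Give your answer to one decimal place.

Equation of motion (constant flow): PIP = Vt/C + R·V̇ + PEEP.
R·V̇ = PIP − Vt/C − PEEP = 30 − 520/40.0 − 0 = 30 − 13.0 − 0 = 17.0 cmH2O.
R = 17.0 / 0.6667 = 25.499 cmH2O·s/L.

25.5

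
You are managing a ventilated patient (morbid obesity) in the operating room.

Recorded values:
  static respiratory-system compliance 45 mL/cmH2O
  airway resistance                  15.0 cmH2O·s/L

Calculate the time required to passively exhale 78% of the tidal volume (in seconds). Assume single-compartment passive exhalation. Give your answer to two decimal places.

1.02

τ = R × C = 15.0 × 45 mL/cmH2O = 15.0 × 0.045 L/cmH2O = 0.675 s.
Exhaled fraction f = 1 − e^(−t/τ) → t = −τ·ln(1 − f) = −0.675·ln(0.22) = 1.022 s.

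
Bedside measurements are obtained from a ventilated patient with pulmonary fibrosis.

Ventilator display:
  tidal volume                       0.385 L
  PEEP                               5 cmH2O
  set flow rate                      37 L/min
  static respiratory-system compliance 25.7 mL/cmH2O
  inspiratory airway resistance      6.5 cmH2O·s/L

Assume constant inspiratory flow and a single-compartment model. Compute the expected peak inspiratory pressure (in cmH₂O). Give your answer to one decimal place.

24.0

Flow: 37 L/min ÷ 60 = 0.6167 L/s.
Equation of motion (constant flow): PIP = Vt/C + R·V̇ + PEEP.
PIP = 385/25.7 + 6.5×0.6167 + 5 = 14.981 + 4.009 + 5 = 23.99 cmH2O.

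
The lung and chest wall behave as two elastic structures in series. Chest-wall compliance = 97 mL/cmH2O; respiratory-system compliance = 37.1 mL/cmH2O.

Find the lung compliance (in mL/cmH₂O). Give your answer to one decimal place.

60.1

1/CL = 1/Crs − 1/Ccw.
1/CL = 1/37.1 − 1/97 = 0.01664.
CL = 60.096 mL/cmH2O.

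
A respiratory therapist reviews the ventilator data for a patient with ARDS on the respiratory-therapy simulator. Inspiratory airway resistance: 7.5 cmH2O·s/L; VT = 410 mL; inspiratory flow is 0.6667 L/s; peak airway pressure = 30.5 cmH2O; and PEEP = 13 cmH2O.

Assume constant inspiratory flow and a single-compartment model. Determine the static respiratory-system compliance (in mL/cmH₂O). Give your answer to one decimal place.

32.8

Equation of motion (constant flow): PIP = Vt/C + R·V̇ + PEEP.
Vt/C = PIP − R·V̇ − PEEP = 30.5 − 7.5×0.6667 − 13 = 30.5 − 5.0 − 13 = 12.5 cmH2O.
C = Vt / 12.5 = 410 / 12.5 = 32.8 mL/cmH2O.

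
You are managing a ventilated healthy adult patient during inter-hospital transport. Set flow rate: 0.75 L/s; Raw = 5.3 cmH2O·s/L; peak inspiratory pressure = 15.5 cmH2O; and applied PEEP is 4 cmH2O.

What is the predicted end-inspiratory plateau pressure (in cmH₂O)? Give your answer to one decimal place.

Pplat = PIP − Raw × flow = 15.5 − 5.3 × 0.75 = 15.5 − 3.975 = 11.525 cmH2O.

11.5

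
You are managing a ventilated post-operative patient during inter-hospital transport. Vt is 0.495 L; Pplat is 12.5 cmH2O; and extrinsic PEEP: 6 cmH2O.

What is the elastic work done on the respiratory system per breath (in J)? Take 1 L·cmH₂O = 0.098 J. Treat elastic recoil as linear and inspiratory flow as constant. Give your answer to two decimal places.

Elastic work ≈ ½ × (Pplat − PEEP) × Vt = 0.5 × (12.5 − 6) × 0.495 L = 0.5 × 6.5 × 0.495 = 1.609 L·cmH2O.
× 0.098 J/(L·cmH2O) → 0.1577 J.

0.16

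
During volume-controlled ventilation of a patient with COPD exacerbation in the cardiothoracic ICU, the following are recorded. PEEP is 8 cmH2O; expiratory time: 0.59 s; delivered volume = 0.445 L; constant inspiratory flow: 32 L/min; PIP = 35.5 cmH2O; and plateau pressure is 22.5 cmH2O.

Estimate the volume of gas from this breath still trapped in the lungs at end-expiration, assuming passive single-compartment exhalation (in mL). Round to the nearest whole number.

Flow: 32 L/min ÷ 60 = 0.5333 L/s.
R = (PIP − Pplat)/V̇ = (35.5 − 22.5) / 0.5333 = 13.0/0.5333 = 24.377 cmH2O·s/L.
C = Vt/(Pplat − PEEP) = 445.0 / (22.5 − 8) = 445.0/14.5 = 30.69 mL/cmH2O.
τ = R × C = 24.377 × 0.03069 L/cmH2O = 0.7481 s.
Fraction remaining = e^(−Te/τ) = e^(−0.59/0.7481) = 0.4545.
Trapped volume = 445.0 × 0.4545 = 202.25 mL.

202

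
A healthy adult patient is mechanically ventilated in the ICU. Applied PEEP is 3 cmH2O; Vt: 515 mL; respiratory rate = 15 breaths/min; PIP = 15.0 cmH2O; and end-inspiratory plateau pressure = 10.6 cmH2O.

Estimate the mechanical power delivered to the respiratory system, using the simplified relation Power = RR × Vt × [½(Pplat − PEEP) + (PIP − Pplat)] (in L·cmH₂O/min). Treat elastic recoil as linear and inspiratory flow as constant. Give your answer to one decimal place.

Per-breath work = Vt × [½(Pplat−PEEP) + (PIP−Pplat)] = 0.515 × [0.5×7.6 + 4.4] = 0.515 × 8.2 = 4.223 L·cmH2O.
Power = 15 × 4.223 = 63.345 L·cmH2O/min.

63.3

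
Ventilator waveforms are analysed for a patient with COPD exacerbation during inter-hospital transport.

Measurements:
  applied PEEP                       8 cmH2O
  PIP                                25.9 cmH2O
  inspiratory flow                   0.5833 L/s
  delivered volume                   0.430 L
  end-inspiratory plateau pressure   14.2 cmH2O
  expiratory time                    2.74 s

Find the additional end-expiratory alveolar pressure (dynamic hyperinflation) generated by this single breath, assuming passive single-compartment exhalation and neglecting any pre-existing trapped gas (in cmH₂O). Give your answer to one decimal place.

R = (PIP − Pplat)/V̇ = (25.9 − 14.2) / 0.5833 = 11.7/0.5833 = 20.058 cmH2O·s/L.
C = Vt/(Pplat − PEEP) = 430.0 / (14.2 − 8) = 430.0/6.2 = 69.355 mL/cmH2O.
τ = R × C = 20.058 × 0.06936 L/cmH2O = 1.391 s.
Fraction remaining = e^(−Te/τ) = e^(−2.74/1.391) = 0.1395; trapped volume = 430.0 × 0.1395 = 59.985 mL.
Additional alveolar pressure from trapping ≈ V_trapped / C = 59.985 / 69.355 = 0.8649 cmH2O.

0.9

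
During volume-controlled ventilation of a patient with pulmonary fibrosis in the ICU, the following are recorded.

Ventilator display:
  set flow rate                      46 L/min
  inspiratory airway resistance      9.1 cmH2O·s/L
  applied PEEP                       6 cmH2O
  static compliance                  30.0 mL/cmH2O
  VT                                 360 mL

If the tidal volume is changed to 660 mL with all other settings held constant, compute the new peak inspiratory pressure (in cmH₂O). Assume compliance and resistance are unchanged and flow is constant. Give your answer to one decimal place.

Flow: 46 L/min ÷ 60 = 0.7667 L/s.
PIP = Vt/C + R·V̇ + PEEP (constant-flow equation of motion).
Only the elastic term changes: ΔPIP = ΔVt / C = (660 − 360) / 30.0 = 10.0 cmH2O.
Original PIP = 360/30.0 + 9.1×0.7667 + 6 = 24.977 cmH2O; new PIP = 24.977 + (10.0) = 34.977 cmH2O.

35.0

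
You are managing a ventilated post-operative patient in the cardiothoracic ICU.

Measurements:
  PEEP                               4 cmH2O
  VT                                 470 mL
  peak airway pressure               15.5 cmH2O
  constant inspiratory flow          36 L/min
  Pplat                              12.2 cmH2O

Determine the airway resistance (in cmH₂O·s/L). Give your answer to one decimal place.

5.5

Flow: 36 L/min ÷ 60 = 0.6 L/s.
Raw = (PIP − Pplat) / flow = (15.5 − 12.2) / 0.6 = 3.3 / 0.6 = 5.5 cmH2O·s/L.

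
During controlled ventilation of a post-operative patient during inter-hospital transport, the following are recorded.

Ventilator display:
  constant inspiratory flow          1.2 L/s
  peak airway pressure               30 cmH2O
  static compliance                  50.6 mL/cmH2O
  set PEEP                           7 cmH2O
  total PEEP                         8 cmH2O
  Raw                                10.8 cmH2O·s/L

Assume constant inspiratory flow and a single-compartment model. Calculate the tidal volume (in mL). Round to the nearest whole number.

Total PEEP = 8 cmH2O (set 7 + intrinsic 1); this is the baseline alveolar pressure.
Equation of motion (constant flow): PIP = Vt/C + R·V̇ + PEEP.
Vt/C = PIP − R·V̇ − PEEP = 30 − 12.96 − 8 = 9.04 cmH2O.
Vt = C × 9.04 = 50.6 × 9.04 = 457.42 mL.

457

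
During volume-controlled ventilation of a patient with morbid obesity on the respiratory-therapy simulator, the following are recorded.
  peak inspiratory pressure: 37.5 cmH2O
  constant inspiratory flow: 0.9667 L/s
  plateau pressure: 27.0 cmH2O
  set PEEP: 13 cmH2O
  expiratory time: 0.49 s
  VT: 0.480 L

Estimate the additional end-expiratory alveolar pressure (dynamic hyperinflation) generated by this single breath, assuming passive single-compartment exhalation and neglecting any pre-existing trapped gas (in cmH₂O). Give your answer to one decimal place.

3.8

R = (PIP − Pplat)/V̇ = (37.5 − 27.0) / 0.9667 = 10.5/0.9667 = 10.862 cmH2O·s/L.
C = Vt/(Pplat − PEEP) = 480.0 / (27.0 − 13) = 480.0/14.0 = 34.286 mL/cmH2O.
τ = R × C = 10.862 × 0.03429 L/cmH2O = 0.3725 s.
Fraction remaining = e^(−Te/τ) = e^(−0.49/0.3725) = 0.2684; trapped volume = 480.0 × 0.2684 = 128.83 mL.
Additional alveolar pressure from trapping ≈ V_trapped / C = 128.83 / 34.286 = 3.758 cmH2O.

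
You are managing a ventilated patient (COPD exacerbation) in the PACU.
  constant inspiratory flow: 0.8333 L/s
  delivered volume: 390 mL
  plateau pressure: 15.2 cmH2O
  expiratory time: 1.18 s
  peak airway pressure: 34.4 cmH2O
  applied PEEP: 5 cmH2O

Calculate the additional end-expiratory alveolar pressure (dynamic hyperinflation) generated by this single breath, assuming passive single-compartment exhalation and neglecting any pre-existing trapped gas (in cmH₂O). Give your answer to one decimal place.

2.7

R = (PIP − Pplat)/V̇ = (34.4 − 15.2) / 0.8333 = 19.2/0.8333 = 23.041 cmH2O·s/L.
C = Vt/(Pplat − PEEP) = 390.0 / (15.2 − 5) = 390.0/10.2 = 38.235 mL/cmH2O.
τ = R × C = 23.041 × 0.03824 L/cmH2O = 0.8811 s.
Fraction remaining = e^(−Te/τ) = e^(−1.18/0.8811) = 0.262; trapped volume = 390.0 × 0.262 = 102.18 mL.
Additional alveolar pressure from trapping ≈ V_trapped / C = 102.18 / 38.235 = 2.672 cmH2O.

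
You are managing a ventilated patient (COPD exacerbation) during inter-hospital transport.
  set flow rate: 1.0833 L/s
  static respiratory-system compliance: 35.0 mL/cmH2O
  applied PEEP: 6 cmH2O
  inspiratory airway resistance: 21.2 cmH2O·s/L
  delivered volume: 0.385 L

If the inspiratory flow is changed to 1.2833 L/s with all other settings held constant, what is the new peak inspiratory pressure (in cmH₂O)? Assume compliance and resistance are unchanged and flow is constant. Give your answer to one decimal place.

44.2

PIP = Vt/C + R·V̇ + PEEP (constant-flow equation of motion).
Only the resistive term changes: ΔPIP = R × ΔV̇ = 21.2 × (1.2833 − 1.0833) = 21.2 × 0.2 = 4.24 cmH2O.
Original PIP = 385/35.0 + 21.2×1.0833 + 6 = 39.966 cmH2O; new PIP = 39.966 + (4.24) = 44.206 cmH2O.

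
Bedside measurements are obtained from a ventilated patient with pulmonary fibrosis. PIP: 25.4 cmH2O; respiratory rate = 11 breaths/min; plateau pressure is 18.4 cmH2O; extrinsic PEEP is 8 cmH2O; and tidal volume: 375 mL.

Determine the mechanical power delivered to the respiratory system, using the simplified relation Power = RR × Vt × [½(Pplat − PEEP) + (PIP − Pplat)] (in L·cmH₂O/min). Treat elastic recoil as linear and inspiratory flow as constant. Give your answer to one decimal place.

50.3

Per-breath work = Vt × [½(Pplat−PEEP) + (PIP−Pplat)] = 0.375 × [0.5×10.4 + 7.0] = 0.375 × 12.2 = 4.575 L·cmH2O.
Power = 11 × 4.575 = 50.325 L·cmH2O/min.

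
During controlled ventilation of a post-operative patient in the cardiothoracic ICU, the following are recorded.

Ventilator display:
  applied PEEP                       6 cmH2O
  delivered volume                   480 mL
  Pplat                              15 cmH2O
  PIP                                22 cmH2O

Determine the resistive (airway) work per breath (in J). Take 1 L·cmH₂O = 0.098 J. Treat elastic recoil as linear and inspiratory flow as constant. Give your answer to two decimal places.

With constant inspiratory flow the resistive pressure is constant at PIP − Pplat = 22 − 15 = 7.0 cmH2O, so resistive work = 7.0 × 0.480 = 3.36 L·cmH2O.
× 0.098 J/(L·cmH2O) → 0.3293 J.

0.33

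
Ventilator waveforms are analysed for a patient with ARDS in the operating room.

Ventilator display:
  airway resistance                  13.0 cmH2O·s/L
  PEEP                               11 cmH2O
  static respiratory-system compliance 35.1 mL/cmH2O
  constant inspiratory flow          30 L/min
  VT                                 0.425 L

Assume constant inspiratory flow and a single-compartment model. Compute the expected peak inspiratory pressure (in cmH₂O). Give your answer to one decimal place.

Flow: 30 L/min ÷ 60 = 0.5 L/s.
Equation of motion (constant flow): PIP = Vt/C + R·V̇ + PEEP.
PIP = 425/35.1 + 13.0×0.5 + 11 = 12.108 + 6.5 + 11 = 29.608 cmH2O.

29.6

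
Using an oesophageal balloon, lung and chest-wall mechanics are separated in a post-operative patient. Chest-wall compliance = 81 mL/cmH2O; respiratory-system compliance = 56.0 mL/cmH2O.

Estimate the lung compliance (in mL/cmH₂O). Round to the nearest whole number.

1/CL = 1/Crs − 1/Ccw.
1/CL = 1/56.0 − 1/81 = 0.005511.
CL = 181.46 mL/cmH2O.

181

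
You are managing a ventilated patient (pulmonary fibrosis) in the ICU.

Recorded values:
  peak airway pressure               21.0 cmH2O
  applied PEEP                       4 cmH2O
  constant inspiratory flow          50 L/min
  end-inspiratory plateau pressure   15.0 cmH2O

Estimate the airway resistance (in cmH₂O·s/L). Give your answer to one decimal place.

7.2

Flow: 50 L/min ÷ 60 = 0.8333 L/s.
Raw = (PIP − Pplat) / flow = (21.0 − 15.0) / 0.8333 = 6.0 / 0.8333 = 7.2 cmH2O·s/L.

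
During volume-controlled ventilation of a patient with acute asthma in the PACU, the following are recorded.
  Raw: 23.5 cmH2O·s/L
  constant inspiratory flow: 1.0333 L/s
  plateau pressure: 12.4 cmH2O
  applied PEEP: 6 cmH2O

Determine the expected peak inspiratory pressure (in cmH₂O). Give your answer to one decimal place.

PIP = Pplat + Raw × flow = 12.4 + 23.5 × 1.0333 = 12.4 + 24.283 = 36.683 cmH2O.

36.7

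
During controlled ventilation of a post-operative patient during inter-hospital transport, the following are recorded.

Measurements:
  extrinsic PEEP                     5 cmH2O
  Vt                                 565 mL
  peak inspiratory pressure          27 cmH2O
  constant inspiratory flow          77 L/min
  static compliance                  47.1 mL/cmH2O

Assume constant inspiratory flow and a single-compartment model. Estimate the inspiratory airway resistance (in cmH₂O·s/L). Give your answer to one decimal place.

7.8

Flow: 77 L/min ÷ 60 = 1.2833 L/s.
Equation of motion (constant flow): PIP = Vt/C + R·V̇ + PEEP.
R·V̇ = PIP − Vt/C − PEEP = 27 − 565/47.1 − 5 = 27 − 11.996 − 5 = 10.004 cmH2O.
R = 10.004 / 1.2833 = 7.796 cmH2O·s/L.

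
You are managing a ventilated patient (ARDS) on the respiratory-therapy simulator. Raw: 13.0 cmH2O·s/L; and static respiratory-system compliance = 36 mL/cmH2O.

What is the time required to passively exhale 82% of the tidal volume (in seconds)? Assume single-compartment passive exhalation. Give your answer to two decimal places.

0.80

τ = R × C = 13.0 × 36 mL/cmH2O = 13.0 × 0.036 L/cmH2O = 0.468 s.
Exhaled fraction f = 1 − e^(−t/τ) → t = −τ·ln(1 − f) = −0.468·ln(0.18) = 0.8025 s.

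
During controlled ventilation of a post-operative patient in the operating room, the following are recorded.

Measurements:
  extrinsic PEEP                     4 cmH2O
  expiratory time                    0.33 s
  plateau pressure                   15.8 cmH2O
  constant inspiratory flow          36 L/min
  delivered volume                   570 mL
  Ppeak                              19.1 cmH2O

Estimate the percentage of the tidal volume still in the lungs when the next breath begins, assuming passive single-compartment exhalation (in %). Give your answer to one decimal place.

28.9

Flow: 36 L/min ÷ 60 = 0.6 L/s.
R = (PIP − Pplat)/V̇ = (19.1 − 15.8) / 0.6 = 3.3/0.6 = 5.5 cmH2O·s/L.
C = Vt/(Pplat − PEEP) = 570.0 / (15.8 − 4) = 570.0/11.8 = 48.305 mL/cmH2O.
τ = R × C = 5.5 × 0.04831 L/cmH2O = 0.2657 s.
Fraction remaining at end-expiration = e^(−Te/τ) = e^(−0.33/0.2657) = 0.2888 → 28.88%.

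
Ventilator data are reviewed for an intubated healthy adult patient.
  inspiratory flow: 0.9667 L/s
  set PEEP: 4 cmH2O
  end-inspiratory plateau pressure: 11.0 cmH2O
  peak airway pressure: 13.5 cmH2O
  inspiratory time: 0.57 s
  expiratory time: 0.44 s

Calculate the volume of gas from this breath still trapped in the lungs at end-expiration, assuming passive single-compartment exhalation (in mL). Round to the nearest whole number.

63

Vt = flow × Ti = 0.9667 L/s × 0.57 s × 1000 mL/L = 551.02 mL.
R = (PIP − Pplat)/V̇ = (13.5 − 11.0) / 0.9667 = 2.5/0.9667 = 2.586 cmH2O·s/L.
C = Vt/(Pplat − PEEP) = 551.02 / (11.0 − 4) = 551.02/7.0 = 78.717 mL/cmH2O.
τ = R × C = 2.586 × 0.07872 L/cmH2O = 0.2036 s.
Fraction remaining = e^(−Te/τ) = e^(−0.44/0.2036) = 0.1152.
Trapped volume = 551.02 × 0.1152 = 63.478 mL.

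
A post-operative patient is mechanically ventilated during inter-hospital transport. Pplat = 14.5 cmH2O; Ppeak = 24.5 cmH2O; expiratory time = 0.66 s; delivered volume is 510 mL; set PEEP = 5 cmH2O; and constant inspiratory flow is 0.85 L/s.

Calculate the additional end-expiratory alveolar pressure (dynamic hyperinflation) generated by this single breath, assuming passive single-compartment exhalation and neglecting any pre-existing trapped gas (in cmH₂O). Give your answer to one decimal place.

3.3

R = (PIP − Pplat)/V̇ = (24.5 − 14.5) / 0.85 = 10.0/0.85 = 11.765 cmH2O·s/L.
C = Vt/(Pplat − PEEP) = 510.0 / (14.5 − 5) = 510.0/9.5 = 53.684 mL/cmH2O.
τ = R × C = 11.765 × 0.05368 L/cmH2O = 0.6315 s.
Fraction remaining = e^(−Te/τ) = e^(−0.66/0.6315) = 0.3516; trapped volume = 510.0 × 0.3516 = 179.32 mL.
Additional alveolar pressure from trapping ≈ V_trapped / C = 179.32 / 53.684 = 3.34 cmH2O.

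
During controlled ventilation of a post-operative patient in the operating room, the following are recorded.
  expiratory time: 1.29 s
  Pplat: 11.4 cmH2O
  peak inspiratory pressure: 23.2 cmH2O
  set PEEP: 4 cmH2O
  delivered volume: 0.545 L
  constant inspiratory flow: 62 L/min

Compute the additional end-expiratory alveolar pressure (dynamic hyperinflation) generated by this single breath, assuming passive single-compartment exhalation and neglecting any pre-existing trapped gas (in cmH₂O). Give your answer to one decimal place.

1.6

Flow: 62 L/min ÷ 60 = 1.0333 L/s.
R = (PIP − Pplat)/V̇ = (23.2 − 11.4) / 1.0333 = 11.8/1.0333 = 11.42 cmH2O·s/L.
C = Vt/(Pplat − PEEP) = 545.0 / (11.4 − 4) = 545.0/7.4 = 73.649 mL/cmH2O.
τ = R × C = 11.42 × 0.07365 L/cmH2O = 0.8411 s.
Fraction remaining = e^(−Te/τ) = e^(−1.29/0.8411) = 0.2157; trapped volume = 545.0 × 0.2157 = 117.56 mL.
Additional alveolar pressure from trapping ≈ V_trapped / C = 117.56 / 73.649 = 1.596 cmH2O.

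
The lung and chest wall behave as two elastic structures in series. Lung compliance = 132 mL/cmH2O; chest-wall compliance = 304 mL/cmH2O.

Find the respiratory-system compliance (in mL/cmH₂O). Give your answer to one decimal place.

92.0

Lung and chest wall are elastances in series: 1/Crs = 1/CL + 1/Ccw.
1/Crs = 1/132 + 1/304 = 0.01087.
Crs = 91.996 mL/cmH2O.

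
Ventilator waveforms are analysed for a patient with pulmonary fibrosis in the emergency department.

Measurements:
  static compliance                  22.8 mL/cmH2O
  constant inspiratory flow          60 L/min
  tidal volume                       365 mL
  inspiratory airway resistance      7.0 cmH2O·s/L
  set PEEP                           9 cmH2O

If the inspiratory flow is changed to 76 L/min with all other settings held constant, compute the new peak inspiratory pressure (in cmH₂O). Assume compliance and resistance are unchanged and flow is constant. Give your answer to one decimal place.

Flow: 60 L/min ÷ 60 = 1 L/s.
New flow: 76 L/min ÷ 60 = 1.2667 L/s.
PIP = Vt/C + R·V̇ + PEEP (constant-flow equation of motion).
Only the resistive term changes: ΔPIP = R × ΔV̇ = 7.0 × (1.2667 − 1) = 7.0 × 0.2667 = 1.867 cmH2O.
Original PIP = 365/22.8 + 7.0×1 + 9 = 32.009 cmH2O; new PIP = 32.009 + (1.867) = 33.876 cmH2O.

33.9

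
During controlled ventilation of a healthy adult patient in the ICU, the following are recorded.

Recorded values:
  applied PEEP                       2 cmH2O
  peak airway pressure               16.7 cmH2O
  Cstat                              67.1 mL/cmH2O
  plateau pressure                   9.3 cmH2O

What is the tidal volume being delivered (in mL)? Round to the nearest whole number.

Vt = Cstat × (Pplat − PEEP) = 67.1 × (9.3 − 2) = 67.1 × 7.3 = 489.83 mL.

490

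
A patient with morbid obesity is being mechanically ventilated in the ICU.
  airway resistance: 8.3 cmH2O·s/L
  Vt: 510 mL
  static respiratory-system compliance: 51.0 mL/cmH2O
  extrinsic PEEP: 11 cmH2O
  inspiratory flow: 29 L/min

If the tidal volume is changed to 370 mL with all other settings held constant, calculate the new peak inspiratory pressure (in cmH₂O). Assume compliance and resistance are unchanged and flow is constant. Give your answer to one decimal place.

22.3

Flow: 29 L/min ÷ 60 = 0.4833 L/s.
PIP = Vt/C + R·V̇ + PEEP (constant-flow equation of motion).
Only the elastic term changes: ΔPIP = ΔVt / C = (370 − 510) / 51.0 = -2.745 cmH2O.
Original PIP = 510/51.0 + 8.3×0.4833 + 11 = 25.011 cmH2O; new PIP = 25.011 + (-2.745) = 22.266 cmH2O.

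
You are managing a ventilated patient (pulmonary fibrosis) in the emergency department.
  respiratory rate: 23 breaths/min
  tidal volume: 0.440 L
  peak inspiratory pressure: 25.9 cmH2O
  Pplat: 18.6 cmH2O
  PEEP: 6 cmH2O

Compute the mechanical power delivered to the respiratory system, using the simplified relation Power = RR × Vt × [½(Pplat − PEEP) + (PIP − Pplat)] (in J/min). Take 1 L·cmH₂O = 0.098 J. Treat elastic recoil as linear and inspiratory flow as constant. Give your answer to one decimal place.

13.5

Per-breath work = Vt × [½(Pplat−PEEP) + (PIP−Pplat)] = 0.440 × [0.5×12.6 + 7.3] = 0.440 × 13.6 = 5.984 L·cmH2O.
Power = 23 × 5.984 = 137.63 L·cmH2O/min.
× 0.098 J/(L·cmH2O) → 13.488 J/min.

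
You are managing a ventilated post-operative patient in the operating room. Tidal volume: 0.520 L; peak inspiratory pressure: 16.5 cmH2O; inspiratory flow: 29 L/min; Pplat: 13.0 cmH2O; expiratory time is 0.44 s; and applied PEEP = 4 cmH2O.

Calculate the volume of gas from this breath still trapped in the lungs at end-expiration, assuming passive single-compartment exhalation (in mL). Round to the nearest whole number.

182

Flow: 29 L/min ÷ 60 = 0.4833 L/s.
R = (PIP − Pplat)/V̇ = (16.5 − 13.0) / 0.4833 = 3.5/0.4833 = 7.242 cmH2O·s/L.
C = Vt/(Pplat − PEEP) = 520.0 / (13.0 − 4) = 520.0/9.0 = 57.778 mL/cmH2O.
τ = R × C = 7.242 × 0.05778 L/cmH2O = 0.4184 s.
Fraction remaining = e^(−Te/τ) = e^(−0.44/0.4184) = 0.3494.
Trapped volume = 520.0 × 0.3494 = 181.69 mL.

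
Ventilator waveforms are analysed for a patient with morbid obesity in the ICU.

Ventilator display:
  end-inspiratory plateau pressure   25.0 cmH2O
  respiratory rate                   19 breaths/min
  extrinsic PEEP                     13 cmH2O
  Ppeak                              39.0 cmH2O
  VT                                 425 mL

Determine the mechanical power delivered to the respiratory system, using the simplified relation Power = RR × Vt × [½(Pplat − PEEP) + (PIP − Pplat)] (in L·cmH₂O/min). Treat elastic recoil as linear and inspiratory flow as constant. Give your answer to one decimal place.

Per-breath work = Vt × [½(Pplat−PEEP) + (PIP−Pplat)] = 0.425 × [0.5×12.0 + 14.0] = 0.425 × 20.0 = 8.5 L·cmH2O.
Power = 19 × 8.5 = 161.5 L·cmH2O/min.

161.5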